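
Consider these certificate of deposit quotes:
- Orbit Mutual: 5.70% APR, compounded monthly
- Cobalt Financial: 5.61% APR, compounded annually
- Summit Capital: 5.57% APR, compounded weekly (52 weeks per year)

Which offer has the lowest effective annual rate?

Cobalt Financial

Orbit Mutual: (1 + 0.0570/12)^12 − 1 = 5.851%
Cobalt Financial: compounded annually, EAR = 5.610%
Summit Capital: (1 + 0.0557/52)^52 − 1 = 5.725%
The lowest effective annual rate is Cobalt Financial at 5.610%.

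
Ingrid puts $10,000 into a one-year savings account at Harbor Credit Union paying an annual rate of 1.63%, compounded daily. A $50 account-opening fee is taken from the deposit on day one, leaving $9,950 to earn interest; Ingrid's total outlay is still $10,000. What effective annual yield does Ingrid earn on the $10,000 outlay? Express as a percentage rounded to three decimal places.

1.135%

Value after one year: 9,950 × (1 + 0.0163/365)^365 = 9,950 × 1.016433 = $10,113.51.
Effective yield on the $10,000 outlay: 10,113.51 / 10,000 − 1 = 0.011351 = 1.135%.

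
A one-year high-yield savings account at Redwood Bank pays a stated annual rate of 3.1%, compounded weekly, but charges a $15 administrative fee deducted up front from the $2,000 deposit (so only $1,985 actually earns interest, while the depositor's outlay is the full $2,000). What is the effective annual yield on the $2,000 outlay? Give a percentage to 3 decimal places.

2.374%

Value after one year: 1,985 × (1 + 0.031/52)^52 = 1,985 × 1.031476 = $2,047.48.
Effective yield on the $2,000 outlay: 2,047.48 / 2,000 − 1 = 0.023740 = 2.374%.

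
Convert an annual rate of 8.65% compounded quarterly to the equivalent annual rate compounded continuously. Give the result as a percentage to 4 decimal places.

EAR = (1 + 0.0865/4)^4 − 1 = 0.089347.
Equivalent continuous rate: r = ln(1 + 0.089347) = 0.085578 = 8.5578%.

8.5578%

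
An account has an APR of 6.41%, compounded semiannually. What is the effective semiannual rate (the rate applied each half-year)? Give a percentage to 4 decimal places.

With a nominal annual rate compounded semiannually, the periodic rate is the nominal rate divided by 2.
i = 0.0641 / 2 = 0.0320500 = 3.2050%.

3.2050%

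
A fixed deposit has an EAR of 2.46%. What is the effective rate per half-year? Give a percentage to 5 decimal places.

The per-half-year rate i satisfies (1 + i)^2 = 1 + 0.0246.
i = 1.0246^(1/2) − 1 = 0.0122253 = 1.22253%.

1.22253%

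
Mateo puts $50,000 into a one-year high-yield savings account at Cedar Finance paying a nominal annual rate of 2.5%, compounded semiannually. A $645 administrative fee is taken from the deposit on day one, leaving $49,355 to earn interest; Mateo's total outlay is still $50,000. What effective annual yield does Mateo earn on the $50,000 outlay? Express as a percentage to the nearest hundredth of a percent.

Value after one year: 49,355 × (1 + 0.025/2)^2 = 49,355 × 1.025156 = $50,596.59.
Effective yield on the $50,000 outlay: 50,596.59 / 50,000 − 1 = 0.011932 = 1.19%.

1.19%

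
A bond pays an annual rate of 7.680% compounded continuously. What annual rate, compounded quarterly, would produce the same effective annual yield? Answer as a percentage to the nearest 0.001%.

EAR under continuous compounding: e^0.07680 − 1 = 0.079826.
Solve (1 + r/4)^4 = 1.079826: r/4 = 1.079826^(1/4) − 1 = 0.019386, so r = 0.077542 = 7.754%.

7.754%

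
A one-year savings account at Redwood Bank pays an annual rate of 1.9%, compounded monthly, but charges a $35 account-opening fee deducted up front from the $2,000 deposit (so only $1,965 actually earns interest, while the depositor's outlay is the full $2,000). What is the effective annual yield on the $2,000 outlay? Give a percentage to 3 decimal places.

0.133%

Value after one year: 1,965 × (1 + 0.019/12)^12 = 1,965 × 1.019166 = $2,002.66.
Effective yield on the $2,000 outlay: 2,002.66 / 2,000 − 1 = 0.001331 = 0.133%.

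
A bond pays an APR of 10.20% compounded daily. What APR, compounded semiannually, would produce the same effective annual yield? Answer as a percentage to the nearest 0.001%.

10.463%

EAR = (1 + 0.1020/365)^365 − 1 = 0.107368.
Solve (1 + r/2)^2 = 1.107368: r/2 = 1.107368^(1/2) − 1 = 0.052315, so r = 0.104631 = 10.463%.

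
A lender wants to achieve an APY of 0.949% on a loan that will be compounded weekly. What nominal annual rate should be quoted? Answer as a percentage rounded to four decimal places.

0.9446%

(1 + r/52)^52 − 1 = 0.00949, so 1 + r/52 = 1.00949^(1/52).
r/52 = 0.000182, so r = 0.009446 = 0.9446%.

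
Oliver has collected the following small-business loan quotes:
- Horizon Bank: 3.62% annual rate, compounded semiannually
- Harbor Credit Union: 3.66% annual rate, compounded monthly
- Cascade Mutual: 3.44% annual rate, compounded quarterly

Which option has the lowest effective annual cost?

Cascade Mutual

Horizon Bank: (1 + 0.0362/2)^2 − 1 = 3.653%
Harbor Credit Union: (1 + 0.0366/12)^12 − 1 = 3.722%
Cascade Mutual: (1 + 0.0344/4)^4 − 1 = 3.485%
The lowest effective annual rate is Cascade Mutual at 3.485%.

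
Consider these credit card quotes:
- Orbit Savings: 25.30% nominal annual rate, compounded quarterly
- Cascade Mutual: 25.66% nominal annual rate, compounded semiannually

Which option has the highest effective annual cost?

Orbit Savings: (1 + 0.2530/4)^4 − 1 = 27.803%
Cascade Mutual: (1 + 0.2566/2)^2 − 1 = 27.306%
The highest effective annual rate is Orbit Savings at 27.803%.

Orbit Savings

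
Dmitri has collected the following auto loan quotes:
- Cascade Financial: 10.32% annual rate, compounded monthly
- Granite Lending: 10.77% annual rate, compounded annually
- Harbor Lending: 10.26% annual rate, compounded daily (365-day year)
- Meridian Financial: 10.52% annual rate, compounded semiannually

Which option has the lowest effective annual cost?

Granite Lending

Cascade Financial: (1 + 0.1032/12)^12 − 1 = 10.822%
Granite Lending: compounded annually, EAR = 10.770%
Harbor Lending: (1 + 0.1026/365)^365 − 1 = 10.803%
Meridian Financial: (1 + 0.1052/2)^2 − 1 = 10.797%
The lowest effective annual rate is Granite Lending at 10.770%.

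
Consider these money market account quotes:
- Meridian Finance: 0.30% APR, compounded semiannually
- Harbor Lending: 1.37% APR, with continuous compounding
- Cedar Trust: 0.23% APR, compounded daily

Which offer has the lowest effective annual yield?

Cedar Trust

Meridian Finance: (1 + 0.0030/2)^2 − 1 = 0.300%
Harbor Lending: e^0.0137 − 1 = 1.379%
Cedar Trust: (1 + 0.0023/365)^365 − 1 = 0.230%
The lowest effective annual rate is Cedar Trust at 0.230%.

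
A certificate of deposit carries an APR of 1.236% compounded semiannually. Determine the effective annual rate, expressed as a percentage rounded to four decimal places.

EAR = (1 + 0.01236/2)^2 − 1.
= 1.012398 − 1 = 1.2398%.

1.2398%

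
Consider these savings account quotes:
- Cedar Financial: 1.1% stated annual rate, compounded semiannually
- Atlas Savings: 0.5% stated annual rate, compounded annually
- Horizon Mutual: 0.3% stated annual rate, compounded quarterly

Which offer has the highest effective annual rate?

Cedar Financial

Cedar Financial: (1 + 0.011/2)^2 − 1 = 1.103%
Atlas Savings: compounded annually, EAR = 0.500%
Horizon Mutual: (1 + 0.003/4)^4 − 1 = 0.300%
The highest effective annual rate is Cedar Financial at 1.103%.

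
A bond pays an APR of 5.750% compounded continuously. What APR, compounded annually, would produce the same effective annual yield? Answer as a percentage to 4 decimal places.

5.9185%

EAR under continuous compounding: e^0.05750 − 1 = 0.059185.
Compounded annually, the equivalent nominal rate is the EAR itself: 5.9185%.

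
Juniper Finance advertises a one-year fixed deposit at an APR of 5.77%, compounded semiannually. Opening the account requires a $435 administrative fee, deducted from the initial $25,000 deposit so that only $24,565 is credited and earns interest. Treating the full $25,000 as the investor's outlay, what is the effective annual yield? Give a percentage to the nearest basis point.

Value after one year: 24,565 × (1 + 0.0577/2)^2 = 24,565 × 1.058532 = $26,002.85.
Effective yield on the $25,000 outlay: 26,002.85 / 25,000 − 1 = 0.040114 = 4.01%.

4.01%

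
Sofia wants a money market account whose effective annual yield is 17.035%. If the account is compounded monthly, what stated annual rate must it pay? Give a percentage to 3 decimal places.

15.834%

(1 + r/12)^12 − 1 = 0.17035, so 1 + r/12 = 1.17035^(1/12).
r/12 = 0.013195, so r = 0.158338 = 15.834%.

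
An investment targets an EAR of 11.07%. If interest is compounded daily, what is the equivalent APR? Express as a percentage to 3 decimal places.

(1 + r/365)^365 − 1 = 0.1107, so 1 + r/365 = 1.1107^(1/365).
r/365 = 0.000288, so r = 0.105006 = 10.501%.

10.501%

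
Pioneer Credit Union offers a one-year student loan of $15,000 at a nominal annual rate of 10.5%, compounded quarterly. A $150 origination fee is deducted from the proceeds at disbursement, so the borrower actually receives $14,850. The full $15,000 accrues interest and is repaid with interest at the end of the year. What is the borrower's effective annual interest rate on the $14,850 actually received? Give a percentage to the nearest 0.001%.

12.041%

Amount owed after one year: 15,000 × (1 + 0.105/4)^4 = 15,000 × 1.109207 = $16,638.11.
Effective rate on net proceeds: 16,638.11 / 14,850 − 1 = 0.120411 = 12.041%.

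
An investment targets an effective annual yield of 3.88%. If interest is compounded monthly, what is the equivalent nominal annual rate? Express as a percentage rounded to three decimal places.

3.813%

(1 + r/12)^12 − 1 = 0.0388, so 1 + r/12 = 1.0388^(1/12).
r/12 = 0.003177, so r = 0.038127 = 3.813%.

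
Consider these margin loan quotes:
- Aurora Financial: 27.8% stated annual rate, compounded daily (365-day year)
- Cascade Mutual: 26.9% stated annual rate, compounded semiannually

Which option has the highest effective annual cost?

Aurora Financial: (1 + 0.278/365)^365 − 1 = 32.035%
Cascade Mutual: (1 + 0.269/2)^2 − 1 = 28.709%
The highest effective annual rate is Aurora Financial at 32.035%.

Aurora Financial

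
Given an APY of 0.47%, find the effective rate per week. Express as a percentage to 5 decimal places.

The per-week rate i satisfies (1 + i)^52 = 1 + 0.0047.
i = 1.0047^(1/52) − 1 = 0.0000902 = 0.00902%.

0.00902%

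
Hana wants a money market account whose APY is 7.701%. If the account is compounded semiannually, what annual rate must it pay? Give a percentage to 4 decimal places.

(1 + r/2)^2 − 1 = 0.07701, so 1 + r/2 = 1.07701^(1/2).
r/2 = 0.037791, so r = 0.075582 = 7.5582%.

7.5582%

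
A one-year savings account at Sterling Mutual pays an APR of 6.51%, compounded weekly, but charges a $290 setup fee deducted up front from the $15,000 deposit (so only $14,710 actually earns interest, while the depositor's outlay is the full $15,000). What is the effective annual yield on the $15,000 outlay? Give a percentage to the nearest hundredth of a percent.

Value after one year: 14,710 × (1 + 0.0651/52)^52 = 14,710 × 1.067222 = $15,698.84.
Effective yield on the $15,000 outlay: 15,698.84 / 15,000 − 1 = 0.046589 = 4.66%.

4.66%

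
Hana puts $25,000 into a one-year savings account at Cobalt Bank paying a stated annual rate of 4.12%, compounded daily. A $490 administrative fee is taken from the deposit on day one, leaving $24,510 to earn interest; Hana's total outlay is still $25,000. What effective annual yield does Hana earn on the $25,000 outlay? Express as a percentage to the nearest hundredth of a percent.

2.16%

Value after one year: 24,510 × (1 + 0.0412/365)^365 = 24,510 × 1.042058 = $25,540.84.
Effective yield on the $25,000 outlay: 25,540.84 / 25,000 − 1 = 0.021634 = 2.16%.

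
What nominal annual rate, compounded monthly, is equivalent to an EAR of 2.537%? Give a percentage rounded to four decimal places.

(1 + r/12)^12 − 1 = 0.02537, so 1 + r/12 = 1.02537^(1/12).
r/12 = 0.002090, so r = 0.025080 = 2.5080%.

2.5080%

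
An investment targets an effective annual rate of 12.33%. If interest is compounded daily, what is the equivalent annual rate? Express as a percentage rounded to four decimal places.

(1 + r/365)^365 − 1 = 0.1233, so 1 + r/365 = 1.1233^(1/365).
r/365 = 0.000319, so r = 0.116289 = 11.6289%.

11.6289%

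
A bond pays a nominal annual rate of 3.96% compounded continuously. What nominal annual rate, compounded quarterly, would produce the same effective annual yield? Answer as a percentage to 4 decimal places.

3.9797%

EAR under continuous compounding: e^0.0396 − 1 = 0.040395.
Solve (1 + r/4)^4 = 1.040395: r/4 = 1.040395^(1/4) − 1 = 0.009949, so r = 0.039797 = 3.9797%.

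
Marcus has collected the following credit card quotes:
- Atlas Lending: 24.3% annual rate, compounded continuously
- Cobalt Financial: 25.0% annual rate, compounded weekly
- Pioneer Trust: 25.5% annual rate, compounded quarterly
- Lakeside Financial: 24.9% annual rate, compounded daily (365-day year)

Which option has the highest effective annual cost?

Atlas Lending: e^0.243 − 1 = 27.507%
Cobalt Financial: (1 + 0.250/52)^52 − 1 = 28.326%
Pioneer Trust: (1 + 0.255/4)^4 − 1 = 28.044%
Lakeside Financial: (1 + 0.249/365)^365 − 1 = 28.263%
The highest effective annual rate is Cobalt Financial at 28.326%.

Cobalt Financial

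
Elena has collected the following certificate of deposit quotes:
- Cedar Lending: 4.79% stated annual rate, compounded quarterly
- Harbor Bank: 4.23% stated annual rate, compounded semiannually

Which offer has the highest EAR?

Cedar Lending: (1 + 0.0479/4)^4 − 1 = 4.877%
Harbor Bank: (1 + 0.0423/2)^2 − 1 = 4.275%
The highest effective annual rate is Cedar Lending at 4.877%.

Cedar Lending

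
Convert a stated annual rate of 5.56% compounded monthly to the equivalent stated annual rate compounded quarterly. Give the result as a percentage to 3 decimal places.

EAR = (1 + 0.0556/12)^12 − 1 = 0.057039.
Solve (1 + r/4)^4 = 1.057039: r/4 = 1.057039^(1/4) − 1 = 0.013965, so r = 0.055858 = 5.586%.

5.586%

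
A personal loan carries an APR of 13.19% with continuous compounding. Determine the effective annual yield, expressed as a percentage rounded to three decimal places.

14.099%

With continuous compounding, EAR = e^0.1319 − 1.
e^0.1319 = 1.140994, so EAR = 0.140994 = 14.099%.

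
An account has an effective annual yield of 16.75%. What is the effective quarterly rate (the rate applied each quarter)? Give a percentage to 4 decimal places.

3.9475%

The per-quarter rate i satisfies (1 + i)^4 = 1 + 0.1675.
i = 1.1675^(1/4) − 1 = 0.0394754 = 3.9475%.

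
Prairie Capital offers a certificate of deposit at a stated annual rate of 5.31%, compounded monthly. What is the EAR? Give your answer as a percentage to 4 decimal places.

EAR = (1 + 0.0531/12)^12 − 1.
= 1.054412 − 1 = 5.4412%.

5.4412%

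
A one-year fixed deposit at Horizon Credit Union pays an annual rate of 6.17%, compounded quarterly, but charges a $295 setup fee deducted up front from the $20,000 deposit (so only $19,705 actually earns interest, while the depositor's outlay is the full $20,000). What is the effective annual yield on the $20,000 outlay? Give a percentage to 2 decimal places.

Value after one year: 19,705 × (1 + 0.0617/4)^4 = 19,705 × 1.063142 = $20,949.22.
Effective yield on the $20,000 outlay: 20,949.22 / 20,000 − 1 = 0.047461 = 4.75%.

4.75%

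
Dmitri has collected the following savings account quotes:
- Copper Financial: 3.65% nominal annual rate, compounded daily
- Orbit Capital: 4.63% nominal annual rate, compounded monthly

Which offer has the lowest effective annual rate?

Copper Financial: (1 + 0.0365/365)^365 − 1 = 3.717%
Orbit Capital: (1 + 0.0463/12)^12 − 1 = 4.730%
The lowest effective annual rate is Copper Financial at 3.717%.

Copper Financial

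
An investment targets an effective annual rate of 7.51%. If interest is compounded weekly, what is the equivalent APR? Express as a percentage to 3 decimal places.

(1 + r/52)^52 − 1 = 0.0751, so 1 + r/52 = 1.0751^(1/52).
r/52 = 0.001394, so r = 0.072464 = 7.246%.

7.246%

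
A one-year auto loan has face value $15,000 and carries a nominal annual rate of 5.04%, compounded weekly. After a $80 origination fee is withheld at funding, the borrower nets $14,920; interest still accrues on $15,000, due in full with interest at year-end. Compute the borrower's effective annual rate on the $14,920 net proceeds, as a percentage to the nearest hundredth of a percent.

5.73%

Amount owed after one year: 15,000 × (1 + 0.0504/52)^52 = 15,000 × 1.051666 = $15,774.99.
Effective rate on net proceeds: 15,774.99 / 14,920 − 1 = 0.057305 = 5.73%.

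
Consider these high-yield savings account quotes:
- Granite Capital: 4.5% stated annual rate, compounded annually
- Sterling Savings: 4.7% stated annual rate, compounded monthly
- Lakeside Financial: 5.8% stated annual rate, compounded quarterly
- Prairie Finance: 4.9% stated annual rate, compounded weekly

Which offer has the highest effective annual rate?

Lakeside Financial

Granite Capital: compounded annually, EAR = 4.500%
Sterling Savings: (1 + 0.047/12)^12 − 1 = 4.803%
Lakeside Financial: (1 + 0.058/4)^4 − 1 = 5.927%
Prairie Finance: (1 + 0.049/52)^52 − 1 = 5.020%
The highest effective annual rate is Lakeside Financial at 5.927%.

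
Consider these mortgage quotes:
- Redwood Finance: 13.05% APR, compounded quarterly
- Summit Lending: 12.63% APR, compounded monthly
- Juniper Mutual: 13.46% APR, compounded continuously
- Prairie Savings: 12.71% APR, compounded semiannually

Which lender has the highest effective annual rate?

Juniper Mutual

Redwood Finance: (1 + 0.1305/4)^4 − 1 = 13.703%
Summit Lending: (1 + 0.1263/12)^12 − 1 = 13.387%
Juniper Mutual: e^0.1346 − 1 = 14.408%
Prairie Savings: (1 + 0.1271/2)^2 − 1 = 13.114%
The highest effective annual rate is Juniper Mutual at 14.408%.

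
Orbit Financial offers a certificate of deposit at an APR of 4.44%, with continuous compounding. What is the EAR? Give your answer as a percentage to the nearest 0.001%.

4.540%

With continuous compounding, EAR = e^0.0444 − 1.
e^0.0444 = 1.045400, so EAR = 0.045400 = 4.540%.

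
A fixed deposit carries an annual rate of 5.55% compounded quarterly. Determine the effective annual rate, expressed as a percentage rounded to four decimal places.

EAR = (1 + 0.0555/4)^4 − 1.
= (1 + 0.013875)^4 − 1 = 1.056666 − 1 = 5.6666%.

5.6666%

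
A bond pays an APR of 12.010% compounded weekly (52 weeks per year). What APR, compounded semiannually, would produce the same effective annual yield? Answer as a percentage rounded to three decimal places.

EAR = (1 + 0.12010/52)^52 − 1 = 0.127453.
Solve (1 + r/2)^2 = 1.127453: r/2 = 1.127453^(1/2) − 1 = 0.061816, so r = 0.123632 = 12.363%.

12.363%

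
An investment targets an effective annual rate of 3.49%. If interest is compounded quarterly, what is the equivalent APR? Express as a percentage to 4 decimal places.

3.4452%

(1 + r/4)^4 − 1 = 0.0349, so 1 + r/4 = 1.0349^(1/4).
r/4 = 0.008613, so r = 0.034452 = 3.4452%.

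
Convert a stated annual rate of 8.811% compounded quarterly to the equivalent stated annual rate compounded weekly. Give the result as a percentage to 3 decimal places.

8.723%

EAR = (1 + 0.08811/4)^4 − 1 = 0.091064.
Solve (1 + r/52)^52 = 1.091064: r/52 = 1.091064^(1/52) − 1 = 0.001677, so r = 0.087227 = 8.723%.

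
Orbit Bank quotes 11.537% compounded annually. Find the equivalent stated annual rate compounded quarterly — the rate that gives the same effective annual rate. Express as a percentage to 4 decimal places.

11.0690%

Compounded annually, EAR = nominal = 0.115370.
Solve (1 + r/4)^4 = 1.115370: r/4 = 1.115370^(1/4) − 1 = 0.027673, so r = 0.110690 = 11.0690%.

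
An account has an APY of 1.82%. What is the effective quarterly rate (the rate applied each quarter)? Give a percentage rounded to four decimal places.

The per-quarter rate i satisfies (1 + i)^4 = 1 + 0.0182.
i = 1.0182^(1/4) − 1 = 0.0045193 = 0.4519%.

0.4519%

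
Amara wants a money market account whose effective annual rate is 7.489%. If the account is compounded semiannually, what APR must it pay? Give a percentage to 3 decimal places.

(1 + r/2)^2 − 1 = 0.07489, so 1 + r/2 = 1.07489^(1/2).
r/2 = 0.036769, so r = 0.073538 = 7.354%.

7.354%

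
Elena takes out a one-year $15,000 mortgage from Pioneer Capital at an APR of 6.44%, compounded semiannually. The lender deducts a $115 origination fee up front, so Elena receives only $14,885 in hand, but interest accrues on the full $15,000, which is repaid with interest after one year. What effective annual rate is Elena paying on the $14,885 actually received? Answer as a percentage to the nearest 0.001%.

7.367%

Amount owed after one year: 15,000 × (1 + 0.0644/2)^2 = 15,000 × 1.065437 = $15,981.55.
Effective rate on net proceeds: 15,981.55 / 14,885 − 1 = 0.073668 = 7.367%.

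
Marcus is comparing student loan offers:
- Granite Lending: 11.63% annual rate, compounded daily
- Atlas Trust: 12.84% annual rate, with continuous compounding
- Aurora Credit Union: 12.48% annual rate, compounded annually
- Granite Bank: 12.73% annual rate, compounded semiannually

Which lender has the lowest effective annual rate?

Granite Lending: (1 + 0.1163/365)^365 − 1 = 12.331%
Atlas Trust: e^0.1284 − 1 = 13.701%
Aurora Credit Union: compounded annually, EAR = 12.480%
Granite Bank: (1 + 0.1273/2)^2 − 1 = 13.135%
The lowest effective annual rate is Granite Lending at 12.331%.

Granite Lending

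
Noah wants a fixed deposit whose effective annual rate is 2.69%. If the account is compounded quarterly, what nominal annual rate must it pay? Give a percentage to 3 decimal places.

2.663%

(1 + r/4)^4 − 1 = 0.0269, so 1 + r/4 = 1.0269^(1/4).
r/4 = 0.006658, so r = 0.026633 = 2.663%.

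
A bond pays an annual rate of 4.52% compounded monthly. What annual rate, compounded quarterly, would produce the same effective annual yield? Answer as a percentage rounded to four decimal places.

EAR = (1 + 0.0452/12)^12 − 1 = 0.046148.
Solve (1 + r/4)^4 = 1.046148: r/4 = 1.046148^(1/4) − 1 = 0.011343, so r = 0.045370 = 4.5370%.

4.5370%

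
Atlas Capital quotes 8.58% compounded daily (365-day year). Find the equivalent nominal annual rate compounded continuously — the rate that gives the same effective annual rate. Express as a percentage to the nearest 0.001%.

8.579%

EAR = (1 + 0.0858/365)^365 − 1 = 0.089577.
Equivalent continuous rate: r = ln(1 + 0.089577) = 0.085790 = 8.579%.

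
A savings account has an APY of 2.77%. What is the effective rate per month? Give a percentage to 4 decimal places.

The per-month rate i satisfies (1 + i)^12 = 1 + 0.0277.
i = 1.0277^(1/12) − 1 = 0.0022795 = 0.2280%.

0.2280%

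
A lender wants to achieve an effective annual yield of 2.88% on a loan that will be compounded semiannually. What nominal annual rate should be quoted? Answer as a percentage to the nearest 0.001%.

(1 + r/2)^2 − 1 = 0.0288, so 1 + r/2 = 1.0288^(1/2).
r/2 = 0.014298, so r = 0.028596 = 2.860%.

2.860%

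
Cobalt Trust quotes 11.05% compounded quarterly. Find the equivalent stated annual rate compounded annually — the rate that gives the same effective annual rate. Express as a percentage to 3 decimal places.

11.516%

EAR = (1 + 0.1105/4)^4 − 1 = 0.115164.
Compounded annually, the equivalent nominal rate is the EAR itself: 11.516%.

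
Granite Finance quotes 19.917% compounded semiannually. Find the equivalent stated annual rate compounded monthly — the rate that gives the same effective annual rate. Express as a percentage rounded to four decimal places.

EAR = (1 + 0.19917/2)^2 − 1 = 0.209087.
Solve (1 + r/12)^12 = 1.209087: r/12 = 1.209087^(1/12) − 1 = 0.015948, so r = 0.191376 = 19.1376%.

19.1376%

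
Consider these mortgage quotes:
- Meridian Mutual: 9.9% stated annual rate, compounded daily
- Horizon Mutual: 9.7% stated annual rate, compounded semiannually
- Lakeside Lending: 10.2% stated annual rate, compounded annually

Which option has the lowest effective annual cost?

Meridian Mutual: (1 + 0.099/365)^365 − 1 = 10.405%
Horizon Mutual: (1 + 0.097/2)^2 − 1 = 9.935%
Lakeside Lending: compounded annually, EAR = 10.200%
The lowest effective annual rate is Horizon Mutual at 9.935%.

Horizon Mutual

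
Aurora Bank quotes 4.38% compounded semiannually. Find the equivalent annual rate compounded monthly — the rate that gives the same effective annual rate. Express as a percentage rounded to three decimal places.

EAR = (1 + 0.0438/2)^2 − 1 = 0.044280.
Solve (1 + r/12)^12 = 1.044280: r/12 = 1.044280^(1/12) − 1 = 0.003617, so r = 0.043406 = 4.341%.

4.341%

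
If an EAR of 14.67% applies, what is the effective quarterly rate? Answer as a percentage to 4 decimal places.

3.4814%

The per-quarter rate i satisfies (1 + i)^4 = 1 + 0.1467.
i = 1.1467^(1/4) − 1 = 0.0348144 = 3.4814%.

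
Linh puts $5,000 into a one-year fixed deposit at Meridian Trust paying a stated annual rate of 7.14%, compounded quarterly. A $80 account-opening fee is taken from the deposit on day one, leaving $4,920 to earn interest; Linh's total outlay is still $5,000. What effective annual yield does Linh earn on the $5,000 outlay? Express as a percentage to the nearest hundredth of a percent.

Value after one year: 4,920 × (1 + 0.0714/4)^4 = 4,920 × 1.073335 = $5,280.81.
Effective yield on the $5,000 outlay: 5,280.81 / 5,000 − 1 = 0.056161 = 5.62%.

5.62%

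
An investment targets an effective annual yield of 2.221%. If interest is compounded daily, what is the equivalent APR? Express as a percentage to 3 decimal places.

2.197%

(1 + r/365)^365 − 1 = 0.02221, so 1 + r/365 = 1.02221^(1/365).
r/365 = 0.000060, so r = 0.021968 = 2.197%.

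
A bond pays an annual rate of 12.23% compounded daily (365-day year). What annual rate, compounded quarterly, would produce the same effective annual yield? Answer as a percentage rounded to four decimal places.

12.4168%

EAR = (1 + 0.1223/365)^365 − 1 = 0.130070.
Solve (1 + r/4)^4 = 1.130070: r/4 = 1.130070^(1/4) − 1 = 0.031042, so r = 0.124168 = 12.4168%.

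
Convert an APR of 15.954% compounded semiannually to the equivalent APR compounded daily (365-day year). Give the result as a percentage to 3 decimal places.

EAR = (1 + 0.15954/2)^2 − 1 = 0.165903.
Solve (1 + r/365)^365 = 1.165903: r/365 = 1.165903^(1/365) − 1 = 0.000421, so r = 0.153528 = 15.353%.

15.353%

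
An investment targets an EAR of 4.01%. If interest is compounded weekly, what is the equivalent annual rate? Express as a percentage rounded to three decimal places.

(1 + r/52)^52 − 1 = 0.0401, so 1 + r/52 = 1.0401^(1/52).
r/52 = 0.000756, so r = 0.039332 = 3.933%.

3.933%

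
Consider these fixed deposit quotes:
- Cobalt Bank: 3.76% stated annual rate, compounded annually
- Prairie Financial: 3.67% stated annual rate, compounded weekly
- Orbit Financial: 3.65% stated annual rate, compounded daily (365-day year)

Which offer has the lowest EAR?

Cobalt Bank: compounded annually, EAR = 3.760%
Prairie Financial: (1 + 0.0367/52)^52 − 1 = 3.737%
Orbit Financial: (1 + 0.0365/365)^365 − 1 = 3.717%
The lowest effective annual rate is Orbit Financial at 3.717%.

Orbit Financial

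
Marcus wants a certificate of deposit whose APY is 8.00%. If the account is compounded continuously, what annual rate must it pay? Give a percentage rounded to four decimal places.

Continuous: nominal r satisfies e^r − 1 = 0.0800.
r = ln(1 + 0.0800) = ln(1.0800) = 0.076961 = 7.6961%.

7.6961%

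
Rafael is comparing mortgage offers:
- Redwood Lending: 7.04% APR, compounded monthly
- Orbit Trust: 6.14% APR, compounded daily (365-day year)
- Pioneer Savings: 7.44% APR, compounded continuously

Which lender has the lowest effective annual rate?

Redwood Lending: (1 + 0.0704/12)^12 − 1 = 7.272%
Orbit Trust: (1 + 0.0614/365)^365 − 1 = 6.332%
Pioneer Savings: e^0.0744 − 1 = 7.724%
The lowest effective annual rate is Orbit Trust at 6.332%.

Orbit Trust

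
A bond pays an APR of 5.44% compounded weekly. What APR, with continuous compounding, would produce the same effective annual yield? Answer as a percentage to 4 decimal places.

EAR = (1 + 0.0544/52)^52 − 1 = 0.055877.
Equivalent continuous rate: r = ln(1 + 0.055877) = 0.054372 = 5.4372%.

5.4372%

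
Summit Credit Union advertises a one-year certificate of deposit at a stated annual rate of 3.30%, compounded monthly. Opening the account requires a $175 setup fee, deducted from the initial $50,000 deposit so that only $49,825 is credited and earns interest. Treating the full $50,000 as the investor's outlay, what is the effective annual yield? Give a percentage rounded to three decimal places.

2.989%

Value after one year: 49,825 × (1 + 0.0330/12)^12 = 49,825 × 1.033504 = $51,494.32.
Effective yield on the $50,000 outlay: 51,494.32 / 50,000 − 1 = 0.029886 = 2.989%.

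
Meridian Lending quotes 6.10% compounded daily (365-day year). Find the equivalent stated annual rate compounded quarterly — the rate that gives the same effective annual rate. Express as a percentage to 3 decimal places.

6.146%

EAR = (1 + 0.0610/365)^365 − 1 = 0.062893.
Solve (1 + r/4)^4 = 1.062893: r/4 = 1.062893^(1/4) − 1 = 0.015366, so r = 0.061462 = 6.146%.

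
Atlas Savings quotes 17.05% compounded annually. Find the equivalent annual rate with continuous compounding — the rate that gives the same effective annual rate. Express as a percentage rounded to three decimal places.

Compounded annually, EAR = nominal = 0.170500.
Equivalent continuous rate: r = ln(1 + 0.170500) = 0.157431 = 15.743%.

15.743%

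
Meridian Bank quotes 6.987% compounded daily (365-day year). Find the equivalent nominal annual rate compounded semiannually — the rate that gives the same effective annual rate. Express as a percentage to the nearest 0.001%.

EAR = (1 + 0.06987/365)^365 − 1 = 0.072362.
Solve (1 + r/2)^2 = 1.072362: r/2 = 1.072362^(1/2) − 1 = 0.035549, so r = 0.071098 = 7.110%.

7.110%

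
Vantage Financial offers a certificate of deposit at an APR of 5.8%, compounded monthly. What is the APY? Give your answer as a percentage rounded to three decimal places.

5.957%

EAR = (1 + 0.058/12)^12 − 1.
= (1 + 0.004833)^12 − 1 = 1.059567 − 1 = 5.957%.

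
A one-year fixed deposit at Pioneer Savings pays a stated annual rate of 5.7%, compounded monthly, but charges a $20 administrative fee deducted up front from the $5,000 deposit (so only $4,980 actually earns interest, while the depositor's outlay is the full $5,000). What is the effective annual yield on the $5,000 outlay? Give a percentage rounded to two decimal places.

Value after one year: 4,980 × (1 + 0.057/12)^12 = 4,980 × 1.058513 = $5,271.39.
Effective yield on the $5,000 outlay: 5,271.39 / 5,000 − 1 = 0.054279 = 5.43%.

5.43%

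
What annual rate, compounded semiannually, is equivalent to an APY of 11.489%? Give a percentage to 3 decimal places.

11.177%

(1 + r/2)^2 − 1 = 0.11489, so 1 + r/2 = 1.11489^(1/2).
r/2 = 0.055884, so r = 0.111767 = 11.177%.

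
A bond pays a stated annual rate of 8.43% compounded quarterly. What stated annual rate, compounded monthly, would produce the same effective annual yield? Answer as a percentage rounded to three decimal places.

EAR = (1 + 0.0843/4)^4 − 1 = 0.087003.
Solve (1 + r/12)^12 = 1.087003: r/12 = 1.087003^(1/12) − 1 = 0.006976, so r = 0.083715 = 8.371%.

8.371%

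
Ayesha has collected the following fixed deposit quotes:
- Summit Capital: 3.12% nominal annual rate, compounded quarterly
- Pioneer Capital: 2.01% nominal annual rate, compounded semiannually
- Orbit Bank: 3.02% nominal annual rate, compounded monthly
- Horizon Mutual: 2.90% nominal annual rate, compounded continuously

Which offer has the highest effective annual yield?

Summit Capital: (1 + 0.0312/4)^4 − 1 = 3.157%
Pioneer Capital: (1 + 0.0201/2)^2 − 1 = 2.020%
Orbit Bank: (1 + 0.0302/12)^12 − 1 = 3.062%
Horizon Mutual: e^0.0290 − 1 = 2.942%
The highest effective annual rate is Summit Capital at 3.157%.

Summit Capital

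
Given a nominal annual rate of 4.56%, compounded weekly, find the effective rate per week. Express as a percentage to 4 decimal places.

0.0877%

With a nominal annual rate compounded weekly, the periodic rate is the nominal rate divided by 52.
i = 0.0456 / 52 = 0.0008769 = 0.0877%.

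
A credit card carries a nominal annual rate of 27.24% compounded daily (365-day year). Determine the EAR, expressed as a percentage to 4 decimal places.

31.2979%

EAR = (1 + 0.2724/365)^365 − 1.
= (1 + 0.000746)^365 − 1 = 1.312979 − 1 = 31.2979%.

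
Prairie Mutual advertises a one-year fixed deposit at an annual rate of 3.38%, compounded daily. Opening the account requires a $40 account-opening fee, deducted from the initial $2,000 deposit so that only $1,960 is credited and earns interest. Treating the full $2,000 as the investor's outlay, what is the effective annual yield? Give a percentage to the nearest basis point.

1.37%

Value after one year: 1,960 × (1 + 0.0338/365)^365 = 1,960 × 1.034376 = $2,027.38.
Effective yield on the $2,000 outlay: 2,027.38 / 2,000 − 1 = 0.013689 = 1.37%.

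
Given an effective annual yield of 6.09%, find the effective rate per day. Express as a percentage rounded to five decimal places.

0.01620%

The per-day rate i satisfies (1 + i)^365 = 1 + 0.0609.
i = 1.0609^(1/365) − 1 = 0.0001620 = 0.01620%.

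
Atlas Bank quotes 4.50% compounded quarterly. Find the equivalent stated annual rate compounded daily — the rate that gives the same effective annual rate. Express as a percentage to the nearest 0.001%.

EAR = (1 + 0.0450/4)^4 − 1 = 0.045765.
Solve (1 + r/365)^365 = 1.045765: r/365 = 1.045765^(1/365) − 1 = 0.000123, so r = 0.044752 = 4.475%.

4.475%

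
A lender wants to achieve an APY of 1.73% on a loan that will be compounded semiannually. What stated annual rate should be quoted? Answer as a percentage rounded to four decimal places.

1.7226%

(1 + r/2)^2 − 1 = 0.0173, so 1 + r/2 = 1.0173^(1/2).
r/2 = 0.008613, so r = 0.017226 = 1.7226%.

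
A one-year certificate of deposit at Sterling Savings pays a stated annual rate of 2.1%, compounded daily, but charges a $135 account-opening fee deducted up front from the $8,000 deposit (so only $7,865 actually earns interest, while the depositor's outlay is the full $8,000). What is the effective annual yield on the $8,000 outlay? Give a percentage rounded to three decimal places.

0.399%

Value after one year: 7,865 × (1 + 0.021/365)^365 = 7,865 × 1.021221 = $8,031.91.
Effective yield on the $8,000 outlay: 8,031.91 / 8,000 − 1 = 0.003988 = 0.399%.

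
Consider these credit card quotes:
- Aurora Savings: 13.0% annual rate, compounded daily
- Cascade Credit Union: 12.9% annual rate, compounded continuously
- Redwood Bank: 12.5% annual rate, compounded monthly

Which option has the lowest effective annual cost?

Redwood Bank

Aurora Savings: (1 + 0.130/365)^365 − 1 = 13.880%
Cascade Credit Union: e^0.129 − 1 = 13.769%
Redwood Bank: (1 + 0.125/12)^12 − 1 = 13.242%
The lowest effective annual rate is Redwood Bank at 13.242%.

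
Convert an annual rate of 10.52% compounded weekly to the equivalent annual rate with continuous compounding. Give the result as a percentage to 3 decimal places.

10.509%

EAR = (1 + 0.1052/52)^52 − 1 = 0.110815.
Equivalent continuous rate: r = ln(1 + 0.110815) = 0.105094 = 10.509%.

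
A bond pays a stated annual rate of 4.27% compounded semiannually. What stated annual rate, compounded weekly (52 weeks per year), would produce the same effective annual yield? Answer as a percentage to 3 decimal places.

4.227%

EAR = (1 + 0.0427/2)^2 − 1 = 0.043156.
Solve (1 + r/52)^52 = 1.043156: r/52 = 1.043156^(1/52) − 1 = 0.000813, so r = 0.042268 = 4.227%.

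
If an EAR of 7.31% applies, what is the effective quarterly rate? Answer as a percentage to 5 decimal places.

The per-quarter rate i satisfies (1 + i)^4 = 1 + 0.0731.
i = 1.0731^(1/4) − 1 = 0.0177944 = 1.77944%.

1.77944%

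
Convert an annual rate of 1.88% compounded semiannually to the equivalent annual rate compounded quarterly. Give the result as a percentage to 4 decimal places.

EAR = (1 + 0.0188/2)^2 − 1 = 0.018888.
Solve (1 + r/4)^4 = 1.018888: r/4 = 1.018888^(1/4) − 1 = 0.004689, so r = 0.018756 = 1.8756%.

1.8756%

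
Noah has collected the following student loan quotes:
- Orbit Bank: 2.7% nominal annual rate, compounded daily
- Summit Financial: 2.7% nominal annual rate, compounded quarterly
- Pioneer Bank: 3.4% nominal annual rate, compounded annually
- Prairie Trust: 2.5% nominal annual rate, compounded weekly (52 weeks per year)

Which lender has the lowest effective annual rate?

Prairie Trust

Orbit Bank: (1 + 0.027/365)^365 − 1 = 2.737%
Summit Financial: (1 + 0.027/4)^4 − 1 = 2.727%
Pioneer Bank: compounded annually, EAR = 3.400%
Prairie Trust: (1 + 0.025/52)^52 − 1 = 2.531%
The lowest effective annual rate is Prairie Trust at 2.531%.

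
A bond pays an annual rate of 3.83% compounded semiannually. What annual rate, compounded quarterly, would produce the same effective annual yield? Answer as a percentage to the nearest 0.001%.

EAR = (1 + 0.0383/2)^2 − 1 = 0.038667.
Solve (1 + r/4)^4 = 1.038667: r/4 = 1.038667^(1/4) − 1 = 0.009530, so r = 0.038118 = 3.812%.

3.812%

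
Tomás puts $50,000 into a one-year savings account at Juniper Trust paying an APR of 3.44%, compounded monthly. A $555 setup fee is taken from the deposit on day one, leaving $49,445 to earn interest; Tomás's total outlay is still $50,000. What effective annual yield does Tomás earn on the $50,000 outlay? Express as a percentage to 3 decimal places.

Value after one year: 49,445 × (1 + 0.0344/12)^12 = 49,445 × 1.034948 = $51,172.98.
Effective yield on the $50,000 outlay: 51,172.98 / 50,000 − 1 = 0.023460 = 2.346%.

2.346%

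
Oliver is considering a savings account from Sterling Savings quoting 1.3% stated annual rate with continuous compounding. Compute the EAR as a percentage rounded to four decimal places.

With continuous compounding, EAR = e^0.013 − 1.
e^0.013 = 1.013085, so EAR = 0.013085 = 1.3085%.

1.3085%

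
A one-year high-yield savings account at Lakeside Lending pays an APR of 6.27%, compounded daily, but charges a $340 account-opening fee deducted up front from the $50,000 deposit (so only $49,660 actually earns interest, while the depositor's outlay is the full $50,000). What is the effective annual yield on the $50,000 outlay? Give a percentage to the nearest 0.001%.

Value after one year: 49,660 × (1 + 0.0627/365)^365 = 49,660 × 1.064702 = $52,873.08.
Effective yield on the $50,000 outlay: 52,873.08 / 50,000 − 1 = 0.057462 = 5.746%.

5.746%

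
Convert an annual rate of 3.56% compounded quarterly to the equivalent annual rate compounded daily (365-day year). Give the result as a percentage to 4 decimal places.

EAR = (1 + 0.0356/4)^4 − 1 = 0.036078.
Solve (1 + r/365)^365 = 1.036078: r/365 = 1.036078^(1/365) − 1 = 0.000097, so r = 0.035444 = 3.5444%.

3.5444%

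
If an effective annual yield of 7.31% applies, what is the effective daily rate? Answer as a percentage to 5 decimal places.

The per-day rate i satisfies (1 + i)^365 = 1 + 0.0731.
i = 1.0731^(1/365) − 1 = 0.0001933 = 0.01933%.

0.01933%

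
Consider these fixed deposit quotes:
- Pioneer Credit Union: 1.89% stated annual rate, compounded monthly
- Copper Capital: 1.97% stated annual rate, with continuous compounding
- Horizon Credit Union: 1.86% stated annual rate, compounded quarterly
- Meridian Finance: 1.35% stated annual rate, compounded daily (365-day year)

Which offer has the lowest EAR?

Meridian Finance

Pioneer Credit Union: (1 + 0.0189/12)^12 − 1 = 1.906%
Copper Capital: e^0.0197 − 1 = 1.990%
Horizon Credit Union: (1 + 0.0186/4)^4 − 1 = 1.873%
Meridian Finance: (1 + 0.0135/365)^365 − 1 = 1.359%
The lowest effective annual rate is Meridian Finance at 1.359%.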